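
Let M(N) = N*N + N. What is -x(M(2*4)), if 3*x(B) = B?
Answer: -24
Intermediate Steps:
M(N) = N + N**2 (M(N) = N**2 + N = N + N**2)
x(B) = B/3
-x(M(2*4)) = -(2*4)*(1 + 2*4)/3 = -8*(1 + 8)/3 = -8*9/3 = -72/3 = -1*24 = -24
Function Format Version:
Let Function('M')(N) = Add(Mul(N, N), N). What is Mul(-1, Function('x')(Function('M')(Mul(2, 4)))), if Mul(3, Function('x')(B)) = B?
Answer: -24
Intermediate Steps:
Function('M')(N) = Add(N, Pow(N, 2)) (Function('M')(N) = Add(Pow(N, 2), N) = Add(N, Pow(N, 2)))
Function('x')(B) = Mul(Rational(1, 3), B)
Mul(-1, Function('x')(Function('M')(Mul(2, 4)))) = Mul(-1, Mul(Rational(1, 3), Mul(Mul(2, 4), Add(1, Mul(2, 4))))) = Mul(-1, Mul(Rational(1, 3), Mul(8, Add(1, 8)))) = Mul(-1, Mul(Rational(1, 3), Mul(8, 9))) = Mul(-1, Mul(Rational(1, 3), 72)) = Mul(-1, 24) = -24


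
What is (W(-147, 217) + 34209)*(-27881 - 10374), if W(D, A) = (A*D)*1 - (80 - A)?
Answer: -93609985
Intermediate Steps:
W(D, A) = -80 + A + A*D (W(D, A) = A*D + (-80 + A) = -80 + A + A*D)
(W(-147, 217) + 34209)*(-27881 - 10374) = ((-80 + 217 + 217*(-147)) + 34209)*(-27881 - 10374) = ((-80 + 217 - 31899) + 34209)*(-38255) = (-31762 + 34209)*(-38255) = 2447*(-38255) = -93609985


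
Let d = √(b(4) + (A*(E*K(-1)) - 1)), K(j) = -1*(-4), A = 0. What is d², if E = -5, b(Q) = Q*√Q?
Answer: 7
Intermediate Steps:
K(j) = 4
b(Q) = Q^(3/2)
d = √7 (d = √(4^(3/2) + (0*(-5*4) - 1)) = √(8 + (0*(-20) - 1)) = √(8 + (0 - 1)) = √(8 - 1) = √7 ≈ 2.6458)
d² = (√7)² = 7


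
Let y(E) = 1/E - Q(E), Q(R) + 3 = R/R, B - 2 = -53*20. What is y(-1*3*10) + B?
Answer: -31681/30 ≈ -1056.0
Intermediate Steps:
B = -1058 (B = 2 - 53*20 = 2 - 1060 = -1058)
Q(R) = -2 (Q(R) = -3 + R/R = -3 + 1 = -2)
y(E) = 2 + 1/E (y(E) = 1/E - 1*(-2) = 1/E + 2 = 2 + 1/E)
y(-1*3*10) + B = (2 + 1/(-1*3*10)) - 1058 = (2 + 1/(-3*10)) - 1058 = (2 + 1/(-30)) - 1058 = (2 - 1/30) - 1058 = 59/30 - 1058 = -31681/30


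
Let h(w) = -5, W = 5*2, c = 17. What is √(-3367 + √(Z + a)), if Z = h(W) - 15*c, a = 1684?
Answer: √(-3367 + 4*√89) ≈ 57.7*I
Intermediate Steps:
W = 10
Z = -260 (Z = -5 - 15*17 = -5 - 255 = -260)
√(-3367 + √(Z + a)) = √(-3367 + √(-260 + 1684)) = √(-3367 + √1424) = √(-3367 + 4*√89)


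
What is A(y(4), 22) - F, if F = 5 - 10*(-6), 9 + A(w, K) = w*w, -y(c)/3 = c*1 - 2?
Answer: -38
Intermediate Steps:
y(c) = 6 - 3*c (y(c) = -3*(c*1 - 2) = -3*(c - 2) = -3*(-2 + c) = 6 - 3*c)
A(w, K) = -9 + w² (A(w, K) = -9 + w*w = -9 + w²)
F = 65 (F = 5 + 60 = 65)
A(y(4), 22) - F = (-9 + (6 - 3*4)²) - 1*65 = (-9 + (6 - 12)²) - 65 = (-9 + (-6)²) - 65 = (-9 + 36) - 65 = 27 - 65 = -38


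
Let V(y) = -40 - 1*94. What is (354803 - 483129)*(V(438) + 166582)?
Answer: -21359606048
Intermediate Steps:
V(y) = -134 (V(y) = -40 - 94 = -134)
(354803 - 483129)*(V(438) + 166582) = (354803 - 483129)*(-134 + 166582) = -128326*166448 = -21359606048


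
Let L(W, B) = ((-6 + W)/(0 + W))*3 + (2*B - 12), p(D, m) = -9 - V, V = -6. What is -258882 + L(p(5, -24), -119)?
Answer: -259123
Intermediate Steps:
p(D, m) = -3 (p(D, m) = -9 - 1*(-6) = -9 + 6 = -3)
L(W, B) = -12 + 2*B + 3*(-6 + W)/W (L(W, B) = ((-6 + W)/W)*3 + (-12 + 2*B) = 3*(-6 + W)/W + (-12 + 2*B) = -12 + 2*B + 3*(-6 + W)/W)
-258882 + L(p(5, -24), -119) = -258882 + (-9 - 18/(-3) + 2*(-119)) = -258882 + (-9 - 18*(-⅓) - 238) = -258882 + (-9 + 6 - 238) = -258882 - 241 = -259123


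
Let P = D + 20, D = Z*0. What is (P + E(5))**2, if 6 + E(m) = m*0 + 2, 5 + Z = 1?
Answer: 256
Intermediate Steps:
Z = -4 (Z = -5 + 1 = -4)
D = 0 (D = -4*0 = 0)
P = 20 (P = 0 + 20 = 20)
E(m) = -4 (E(m) = -6 + (m*0 + 2) = -6 + (0 + 2) = -6 + 2 = -4)
(P + E(5))**2 = (20 - 4)**2 = 16**2 = 256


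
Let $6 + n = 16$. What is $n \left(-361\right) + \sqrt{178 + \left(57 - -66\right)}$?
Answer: $-3610 + \sqrt{301} \approx -3592.7$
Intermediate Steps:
$n = 10$ ($n = -6 + 16 = 10$)
$n \left(-361\right) + \sqrt{178 + \left(57 - -66\right)} = 10 \left(-361\right) + \sqrt{178 + \left(57 - -66\right)} = -3610 + \sqrt{178 + \left(57 + 66\right)} = -3610 + \sqrt{178 + 123} = -3610 + \sqrt{301}$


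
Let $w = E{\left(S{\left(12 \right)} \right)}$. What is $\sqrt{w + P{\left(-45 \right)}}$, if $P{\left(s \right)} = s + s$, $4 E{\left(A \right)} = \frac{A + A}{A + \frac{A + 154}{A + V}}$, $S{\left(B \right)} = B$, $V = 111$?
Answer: $\frac{3 i \sqrt{6706749}}{821} \approx 9.4631 i$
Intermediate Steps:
$E{\left(A \right)} = \frac{A}{2 \left(A + \frac{154 + A}{111 + A}\right)}$ ($E{\left(A \right)} = \frac{\left(A + A\right) \frac{1}{A + \frac{A + 154}{A + 111}}}{4} = \frac{2 A \frac{1}{A + \frac{154 + A}{111 + A}}}{4} = \frac{A}{2 \left(A + \frac{154 + A}{111 + A}\right)}$)
$P{\left(s \right)} = 2 s$
$w = \frac{369}{821}$ ($w = \frac{1}{2} \cdot 12 \frac{1}{154 + 12^{2} + 112 \cdot 12} \left(111 + 12\right) = \frac{1}{2} \cdot 12 \frac{1}{154 + 144 + 1344} \cdot 123 = \frac{1}{2} \cdot 12 \cdot \frac{1}{1642} \cdot 123 = \frac{369}{821} \approx 0.44945$)
$\sqrt{w + P{\left(-45 \right)}} = \sqrt{\frac{369}{821} + 2 \left(-45\right)} = \sqrt{\frac{369}{821} - 90} = \sqrt{- \frac{73521}{821}} = \frac{3 i \sqrt{6706749}}{821}$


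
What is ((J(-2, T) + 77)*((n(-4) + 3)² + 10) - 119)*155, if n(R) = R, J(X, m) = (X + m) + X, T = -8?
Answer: 92380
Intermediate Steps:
J(X, m) = m + 2*X
((J(-2, T) + 77)*((n(-4) + 3)² + 10) - 119)*155 = (((-8 + 2*(-2)) + 77)*((-4 + 3)² + 10) - 119)*155 = (((-8 - 4) + 77)*((-1)² + 10) - 119)*155 = ((-12 + 77)*(1 + 10) - 119)*155 = (65*11 - 119)*155 = (715 - 119)*155 = 596*155 = 92380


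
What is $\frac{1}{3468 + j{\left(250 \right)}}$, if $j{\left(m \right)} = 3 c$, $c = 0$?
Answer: $\frac{1}{3468} \approx 0.00028835$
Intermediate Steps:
$j{\left(m \right)} = 0$ ($j{\left(m \right)} = 3 \cdot 0 = 0$)
$\frac{1}{3468 + j{\left(250 \right)}} = \frac{1}{3468 + 0} = \frac{1}{3468}$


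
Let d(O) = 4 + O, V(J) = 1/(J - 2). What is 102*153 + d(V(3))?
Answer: 15611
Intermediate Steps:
V(J) = 1/(-2 + J)
102*153 + d(V(3)) = 102*153 + (4 + 1/(-2 + 3)) = 15606 + (4 + 1/1) = 15606 + (4 + 1) = 15606 + 5 = 15611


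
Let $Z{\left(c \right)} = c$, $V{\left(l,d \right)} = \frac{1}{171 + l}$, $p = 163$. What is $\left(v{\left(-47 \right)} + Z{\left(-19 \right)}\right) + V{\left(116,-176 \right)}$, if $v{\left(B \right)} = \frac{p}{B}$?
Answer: $- \frac{303025}{13489} \approx -22.465$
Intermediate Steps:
$v{\left(B \right)} = \frac{163}{B}$
$\left(v{\left(-47 \right)} + Z{\left(-19 \right)}\right) + V{\left(116,-176 \right)} = \left(\frac{163}{-47} - 19\right) + \frac{1}{171 + 116} = \left(163 \left(- \frac{1}{47}\right) - 19\right) + \frac{1}{287} = \left(- \frac{163}{47} - 19\right) + \frac{1}{287} = - \frac{1056}{47} + \frac{1}{287} = - \frac{303025}{13489}$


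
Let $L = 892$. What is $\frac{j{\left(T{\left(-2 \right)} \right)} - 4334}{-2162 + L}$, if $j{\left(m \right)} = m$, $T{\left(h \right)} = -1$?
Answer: $\frac{867}{254} \approx 3.4134$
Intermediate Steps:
$\frac{j{\left(T{\left(-2 \right)} \right)} - 4334}{-2162 + L} = \frac{-1 - 4334}{-2162 + 892} = - \frac{4335}{-1270} = \left(-4335\right) \left(- \frac{1}{1270}\right) = \frac{867}{254}$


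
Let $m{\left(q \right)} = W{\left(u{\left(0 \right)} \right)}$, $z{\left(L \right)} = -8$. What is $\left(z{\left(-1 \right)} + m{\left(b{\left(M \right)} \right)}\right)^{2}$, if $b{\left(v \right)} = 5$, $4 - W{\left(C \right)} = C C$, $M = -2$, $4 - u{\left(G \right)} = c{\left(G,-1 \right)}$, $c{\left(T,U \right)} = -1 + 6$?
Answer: $25$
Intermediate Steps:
$c{\left(T,U \right)} = 5$
$u{\left(G \right)} = -1$ ($u{\left(G \right)} = 4 - 5 = -1$)
$W{\left(C \right)} = 4 - C^{2}$ ($W{\left(C \right)} = 4 - C C = 4 - C^{2}$)
$m{\left(q \right)} = 3$ ($m{\left(q \right)} = 4 - \left(-1\right)^{2} = 4 - 1 = 3$)
$\left(z{\left(-1 \right)} + m{\left(b{\left(M \right)} \right)}\right)^{2} = \left(-8 + 3\right)^{2} = \left(-5\right)^{2} = 25$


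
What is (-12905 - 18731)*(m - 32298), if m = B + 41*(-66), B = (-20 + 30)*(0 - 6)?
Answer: 1109284704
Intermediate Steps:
B = -60 (B = 10*(-6) = -60)
m = -2766 (m = -60 + 41*(-66) = -60 - 2706 = -2766)
(-12905 - 18731)*(m - 32298) = (-12905 - 18731)*(-2766 - 32298) = -31636*(-35064) = 1109284704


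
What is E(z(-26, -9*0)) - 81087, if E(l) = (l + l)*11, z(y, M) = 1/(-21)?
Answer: -1702849/21 ≈ -81088.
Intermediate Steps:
z(y, M) = -1/21
E(l) = 22*l (E(l) = (2*l)*11 = 22*l)
E(z(-26, -9*0)) - 81087 = 22*(-1/21) - 81087 = -22/21 - 81087 = -1702849/21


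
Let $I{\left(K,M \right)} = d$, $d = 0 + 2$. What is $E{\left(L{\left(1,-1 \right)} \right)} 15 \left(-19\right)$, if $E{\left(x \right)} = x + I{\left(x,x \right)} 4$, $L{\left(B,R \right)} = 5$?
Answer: $-3705$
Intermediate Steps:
$d = 2$
$I{\left(K,M \right)} = 2$
$E{\left(x \right)} = 8 + x$ ($E{\left(x \right)} = x + 2 \cdot 4 = x + 8 = 8 + x$)
$E{\left(L{\left(1,-1 \right)} \right)} 15 \left(-19\right) = \left(8 + 5\right) 15 \left(-19\right) = 13 \cdot 15 \left(-19\right) = 195 \left(-19\right) = -3705$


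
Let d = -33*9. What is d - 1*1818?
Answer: -2115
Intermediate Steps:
d = -297
d - 1*1818 = -297 - 1*1818 = -297 - 1818 = -2115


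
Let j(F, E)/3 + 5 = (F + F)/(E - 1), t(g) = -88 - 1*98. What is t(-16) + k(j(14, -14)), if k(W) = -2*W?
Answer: -724/5 ≈ -144.80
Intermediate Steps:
t(g) = -186 (t(g) = -88 - 98 = -186)
j(F, E) = -15 + 6*F/(-1 + E) (j(F, E) = -15 + 3*((F + F)/(E - 1)) = -15 + 3*((2*F)/(-1 + E)) = -15 + 3*(2*F/(-1 + E)) = -15 + 6*F/(-1 + E))
t(-16) + k(j(14, -14)) = -186 - 6*(5 - 5*(-14) + 2*14)/(-1 - 14) = -186 - 6*(5 + 70 + 28)/(-15) = -186 - 6*(-1)*103/15 = -186 - 2*(-103/5) = -186 + 206/5 = -724/5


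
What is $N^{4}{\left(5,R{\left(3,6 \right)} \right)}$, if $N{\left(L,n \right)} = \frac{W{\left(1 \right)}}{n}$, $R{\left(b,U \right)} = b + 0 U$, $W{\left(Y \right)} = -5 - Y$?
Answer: $16$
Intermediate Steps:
$R{\left(b,U \right)} = b$ ($R{\left(b,U \right)} = b + 0 = b$)
$N{\left(L,n \right)} = - \frac{6}{n}$ ($N{\left(L,n \right)} = \frac{-5 - 1}{n} = - \frac{6}{n}$)
$N^{4}{\left(5,R{\left(3,6 \right)} \right)} = \left(- \frac{6}{3}\right)^{4} = \left(\left(-6\right) \frac{1}{3}\right)^{4} = \left(-2\right)^{4} = 16$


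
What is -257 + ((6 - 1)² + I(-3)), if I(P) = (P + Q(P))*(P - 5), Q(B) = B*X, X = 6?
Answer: -64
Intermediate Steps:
Q(B) = 6*B (Q(B) = B*6 = 6*B)
I(P) = 7*P*(-5 + P) (I(P) = (P + 6*P)*(P - 5) = (7*P)*(-5 + P) = 7*P*(-5 + P))
-257 + ((6 - 1)² + I(-3)) = -257 + ((6 - 1)² + 7*(-3)*(-5 - 3)) = -257 + (5² + 7*(-3)*(-8)) = -257 + (25 + 168) = -257 + 193 = -64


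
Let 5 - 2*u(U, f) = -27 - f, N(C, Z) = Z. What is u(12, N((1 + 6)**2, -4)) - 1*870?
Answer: -856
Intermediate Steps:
u(U, f) = 16 + f/2 (u(U, f) = 5/2 - (-27 - f)/2 = 5/2 + (27/2 + f/2) = 16 + f/2)
u(12, N((1 + 6)**2, -4)) - 1*870 = (16 + (1/2)*(-4)) - 1*870 = (16 - 2) - 870 = 14 - 870 = -856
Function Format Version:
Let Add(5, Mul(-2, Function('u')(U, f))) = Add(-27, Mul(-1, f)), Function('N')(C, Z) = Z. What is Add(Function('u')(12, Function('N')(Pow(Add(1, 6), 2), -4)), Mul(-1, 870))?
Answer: -856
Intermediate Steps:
Function('u')(U, f) = Add(16, Mul(Rational(1, 2), f)) (Function('u')(U, f) = Add(Rational(5, 2), Mul(Rational(-1, 2), Add(-27, Mul(-1, f)))) = Add(Rational(5, 2), Add(Rational(27, 2), Mul(Rational(1, 2), f))) = Add(16, Mul(Rational(1, 2), f)))
Add(Function('u')(12, Function('N')(Pow(Add(1, 6), 2), -4)), Mul(-1, 870)) = Add(Add(16, Mul(Rational(1, 2), -4)), Mul(-1, 870)) = Add(Add(16, -2), -870) = Add(14, -870) = -856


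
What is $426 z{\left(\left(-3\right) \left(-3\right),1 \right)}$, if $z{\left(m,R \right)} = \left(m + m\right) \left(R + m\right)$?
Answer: $76680$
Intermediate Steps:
$z{\left(m,R \right)} = 2 m \left(R + m\right)$
$426 z{\left(\left(-3\right) \left(-3\right),1 \right)} = 426 \cdot 2 \left(\left(-3\right) \left(-3\right)\right) \left(1 - -9\right) = 426 \cdot 2 \cdot 9 \left(1 + 9\right) = 426 \cdot 2 \cdot 9 \cdot 10 = 426 \cdot 180 = 76680$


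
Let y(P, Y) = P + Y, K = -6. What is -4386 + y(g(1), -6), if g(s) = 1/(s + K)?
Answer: -21961/5 ≈ -4392.2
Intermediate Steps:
g(s) = 1/(-6 + s) (g(s) = 1/(s - 6) = 1/(-6 + s))
-4386 + y(g(1), -6) = -4386 + (1/(-6 + 1) - 6) = -4386 + (1/(-5) - 6) = -4386 + (-1/5 - 6) = -4386 - 31/5 = -21961/5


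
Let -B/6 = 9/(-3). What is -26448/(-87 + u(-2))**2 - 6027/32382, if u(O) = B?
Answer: -4683247/815718 ≈ -5.7413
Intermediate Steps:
B = 18 (B = -54/(-3) = -54*(-1)/3 = -6*(-3) = 18)
u(O) = 18
-26448/(-87 + u(-2))**2 - 6027/32382 = -26448/(-87 + 18)**2 - 6027/32382 = -26448/((-69)**2) - 6027*1/32382 = -26448/4761 - 287/1542 = -26448*1/4761 - 287/1542 = -8816/1587 - 287/1542 = -4683247/815718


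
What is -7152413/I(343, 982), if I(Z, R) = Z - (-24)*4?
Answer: -7152413/439 ≈ -16293.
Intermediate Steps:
I(Z, R) = 96 + Z (I(Z, R) = Z - 1*(-96) = Z + 96 = 96 + Z)
-7152413/I(343, 982) = -7152413/(96 + 343) = -7152413/439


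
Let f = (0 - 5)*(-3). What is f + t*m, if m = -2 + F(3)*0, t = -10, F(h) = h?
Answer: 35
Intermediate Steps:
m = -2 (m = -2 + 3*0 = -2 + 0 = -2)
f = 15 (f = -5*(-3) = 15)
f + t*m = 15 - 10*(-2) = 15 + 20 = 35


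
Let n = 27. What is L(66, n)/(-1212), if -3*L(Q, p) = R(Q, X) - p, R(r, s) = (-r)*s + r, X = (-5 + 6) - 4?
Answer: 79/1212 ≈ 0.065181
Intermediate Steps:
X = -3 (X = 1 - 4 = -3)
R(r, s) = r - r*s (R(r, s) = -r*s + r = r - r*s)
L(Q, p) = -4*Q/3 + p/3 (L(Q, p) = -(Q*(1 - 1*(-3)) - p)/3 = -(Q*(1 + 3) - p)/3 = -(Q*4 - p)/3 = -(4*Q - p)/3 = -(-p + 4*Q)/3 = -4*Q/3 + p/3)
L(66, n)/(-1212) = (-4/3*66 + (⅓)*27)/(-1212) = (-88 + 9)*(-1/1212) = -79*(-1/1212) = 79/1212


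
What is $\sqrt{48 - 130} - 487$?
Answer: $-487 + i \sqrt{82} \approx -487.0 + 9.0554 i$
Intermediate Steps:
$\sqrt{48 - 130} - 487 = \sqrt{-82} - 487 = i \sqrt{82} - 487 = -487 + i \sqrt{82}$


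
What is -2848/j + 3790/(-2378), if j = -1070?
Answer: 679311/636115 ≈ 1.0679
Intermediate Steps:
-2848/j + 3790/(-2378) = -2848/(-1070) + 3790/(-2378) = -2848*(-1/1070) + 3790*(-1/2378) = 1424/535 - 1895/1189 = 679311/636115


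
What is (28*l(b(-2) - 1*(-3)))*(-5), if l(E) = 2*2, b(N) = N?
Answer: -560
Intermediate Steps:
l(E) = 4
(28*l(b(-2) - 1*(-3)))*(-5) = (28*4)*(-5) = 112*(-5) = -560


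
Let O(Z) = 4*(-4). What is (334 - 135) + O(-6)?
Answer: 183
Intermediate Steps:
O(Z) = -16
(334 - 135) + O(-6) = (334 - 135) - 16 = 199 - 16 = 183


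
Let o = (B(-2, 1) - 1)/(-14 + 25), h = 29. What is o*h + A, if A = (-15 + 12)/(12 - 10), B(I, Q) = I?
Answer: -207/22 ≈ -9.4091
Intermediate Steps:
A = -3/2 ≈ -1.5000
o = -3/11 (o = (-2 - 1)/(-14 + 25) = -3/11 ≈ -0.27273)
o*h + A = -3/11*29 - 3/2 = -87/11 - 3/2 = -207/22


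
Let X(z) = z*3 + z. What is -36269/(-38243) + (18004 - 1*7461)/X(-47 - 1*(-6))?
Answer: -397247833/6271852 ≈ -63.338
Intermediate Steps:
X(z) = 4*z (X(z) = 3*z + z = 4*z)
-36269/(-38243) + (18004 - 1*7461)/X(-47 - 1*(-6)) = -36269/(-38243) + (18004 - 1*7461)/((4*(-47 - 1*(-6)))) = -36269*(-1/38243) + (18004 - 7461)/((4*(-47 + 6))) = 36269/38243 + 10543/((4*(-41))) = 36269/38243 + 10543/(-164) = 36269/38243 + 10543*(-1/164) = 36269/38243 - 10543/164 = -397247833/6271852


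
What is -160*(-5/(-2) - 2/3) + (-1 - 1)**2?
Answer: -868/3 ≈ -289.33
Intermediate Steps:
-160*(-5/(-2) - 2/3) + (-1 - 1)**2 = -160*(-5*(-1/2) - 2*1/3) + (-2)**2 = -160*(5/2 - 2/3) + 4 = -160*11/6 + 4 = -10*88/3 + 4 = -880/3 + 4 = -868/3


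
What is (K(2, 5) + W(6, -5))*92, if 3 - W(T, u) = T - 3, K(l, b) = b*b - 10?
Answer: 1380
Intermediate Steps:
K(l, b) = -10 + b² (K(l, b) = b² - 10 = -10 + b²)
W(T, u) = 6 - T (W(T, u) = 3 - (T - 3) = 3 - (-3 + T) = 3 + (3 - T) = 6 - T)
(K(2, 5) + W(6, -5))*92 = ((-10 + 5²) + (6 - 1*6))*92 = ((-10 + 25) + (6 - 6))*92 = (15 + 0)*92 = 15*92 = 1380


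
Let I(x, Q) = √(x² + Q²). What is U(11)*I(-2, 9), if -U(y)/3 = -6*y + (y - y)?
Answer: 198*√85 ≈ 1825.5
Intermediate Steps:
U(y) = 18*y (U(y) = -3*(-6*y + (y - y)) = -3*(-6*y + 0) = -(-18)*y = 18*y)
I(x, Q) = √(Q² + x²)
U(11)*I(-2, 9) = (18*11)*√(9² + (-2)²) = 198*√(81 + 4) = 198*√85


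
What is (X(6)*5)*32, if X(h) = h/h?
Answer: 160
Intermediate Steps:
X(h) = 1
(X(6)*5)*32 = (1*5)*32 = 5*32 = 160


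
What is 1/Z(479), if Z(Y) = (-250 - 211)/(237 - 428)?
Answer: 191/461 ≈ 0.41432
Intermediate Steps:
Z(Y) = 461/191 (Z(Y) = -461/(-191) = -461*(-1/191) = 461/191)
1/Z(479) = 1/(461/191) = 191/461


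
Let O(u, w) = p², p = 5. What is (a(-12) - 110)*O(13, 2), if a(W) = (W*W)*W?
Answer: -45950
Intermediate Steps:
a(W) = W³ (a(W) = W²*W = W³)
O(u, w) = 25 (O(u, w) = 5² = 25)
(a(-12) - 110)*O(13, 2) = ((-12)³ - 110)*25 = (-1728 - 110)*25 = -1838*25 = -45950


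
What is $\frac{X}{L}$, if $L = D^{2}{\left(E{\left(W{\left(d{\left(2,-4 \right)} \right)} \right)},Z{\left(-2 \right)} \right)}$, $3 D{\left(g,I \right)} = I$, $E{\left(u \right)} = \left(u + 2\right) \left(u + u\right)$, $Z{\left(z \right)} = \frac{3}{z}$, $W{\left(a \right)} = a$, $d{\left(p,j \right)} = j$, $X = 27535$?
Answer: $110140$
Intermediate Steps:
$E{\left(u \right)} = 2 u \left(2 + u\right)$ ($E{\left(u \right)} = \left(2 + u\right) 2 u = 2 u \left(2 + u\right)$)
$D{\left(g,I \right)} = \frac{I}{3}$
$L = \frac{1}{4}$ ($L = \left(\frac{3 \frac{1}{-2}}{3}\right)^{2} = \left(\frac{3 \left(- \frac{1}{2}\right)}{3}\right)^{2} = \left(\frac{1}{3} \left(- \frac{3}{2}\right)\right)^{2} = \left(- \frac{1}{2}\right)^{2} = \frac{1}{4} \approx 0.25$)
$\frac{X}{L} = 27535 \frac{1}{\frac{1}{4}} = 27535 \cdot 4 = 110140$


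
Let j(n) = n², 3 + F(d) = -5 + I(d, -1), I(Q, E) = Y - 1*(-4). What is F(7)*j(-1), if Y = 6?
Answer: 2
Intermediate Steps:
I(Q, E) = 10 (I(Q, E) = 6 - 1*(-4) = 6 + 4 = 10)
F(d) = 2 (F(d) = -3 + (-5 + 10) = -3 + 5 = 2)
F(7)*j(-1) = 2*(-1)² = 2*1 = 2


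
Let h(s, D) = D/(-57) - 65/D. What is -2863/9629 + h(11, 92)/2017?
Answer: -30399550025/101847358092 ≈ -0.29848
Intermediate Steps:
h(s, D) = -65/D - D/57 (h(s, D) = D*(-1/57) - 65/D = -D/57 - 65/D = -65/D - D/57)
-2863/9629 + h(11, 92)/2017 = -2863/9629 + (-65/92 - 1/57*92)/2017 = -2863*1/9629 + (-65*1/92 - 92/57)*(1/2017) = -2863/9629 + (-65/92 - 92/57)*(1/2017) = -2863/9629 - 12169/5244*1/2017 = -2863/9629 - 12169/10577148 = -30399550025/101847358092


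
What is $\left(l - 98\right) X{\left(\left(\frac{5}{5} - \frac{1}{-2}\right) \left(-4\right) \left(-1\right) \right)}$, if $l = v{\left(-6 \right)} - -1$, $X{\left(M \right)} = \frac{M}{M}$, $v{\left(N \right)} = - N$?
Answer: $-91$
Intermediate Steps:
$X{\left(M \right)} = 1$
$l = 7$ ($l = \left(-1\right) \left(-6\right) - -1 = 6 + 1 = 7$)
$\left(l - 98\right) X{\left(\left(\frac{5}{5} - \frac{1}{-2}\right) \left(-4\right) \left(-1\right) \right)} = \left(7 - 98\right) 1 = \left(-91\right) 1 = -91$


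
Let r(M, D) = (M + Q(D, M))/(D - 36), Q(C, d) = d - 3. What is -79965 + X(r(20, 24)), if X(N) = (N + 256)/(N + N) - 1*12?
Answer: -5921333/74 ≈ -80018.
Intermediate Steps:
Q(C, d) = -3 + d
r(M, D) = (-3 + 2*M)/(-36 + D) (r(M, D) = (M + (-3 + M))/(D - 36) = (-3 + 2*M)/(-36 + D))
X(N) = -12 + (256 + N)/(2*N) (X(N) = (256 + N)/((2*N)) - 12 = (256 + N)*(1/(2*N)) - 12 = (256 + N)/(2*N) - 12 = -12 + (256 + N)/(2*N))
-79965 + X(r(20, 24)) = -79965 + (-23/2 + 128/(((-3 + 2*20)/(-36 + 24)))) = -79965 + (-23/2 + 128/(((-3 + 40)/(-12)))) = -79965 + (-23/2 + 128/((-1/12*37))) = -79965 + (-23/2 + 128/(-37/12)) = -79965 + (-23/2 + 128*(-12/37)) = -79965 + (-23/2 - 1536/37) = -79965 - 3923/74 = -5921333/74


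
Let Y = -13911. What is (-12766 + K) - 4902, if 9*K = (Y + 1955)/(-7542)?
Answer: -599628274/33939 ≈ -17668.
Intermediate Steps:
K = 5978/33939 (K = ((-13911 + 1955)/(-7542))/9 = (-11956*(-1/7542))/9 = (⅑)*(5978/3771) = 5978/33939 ≈ 0.17614)
(-12766 + K) - 4902 = (-12766 + 5978/33939) - 4902 = -433259296/33939 - 4902 = -599628274/33939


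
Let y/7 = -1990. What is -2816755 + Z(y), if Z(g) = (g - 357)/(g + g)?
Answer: -11210682859/3980 ≈ -2.8168e+6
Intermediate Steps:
y = -13930 (y = 7*(-1990) = -13930)
Z(g) = (-357 + g)/(2*g) (Z(g) = (-357 + g)/((2*g)) = (-357 + g)*(1/(2*g)) = (-357 + g)/(2*g))
-2816755 + Z(y) = -2816755 + (1/2)*(-357 - 13930)/(-13930) = -2816755 + (1/2)*(-1/13930)*(-14287) = -2816755 + 2041/3980 = -11210682859/3980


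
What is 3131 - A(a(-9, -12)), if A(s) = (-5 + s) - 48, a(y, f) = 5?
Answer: 3179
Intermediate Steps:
A(s) = -53 + s
3131 - A(a(-9, -12)) = 3131 - (-53 + 5) = 3131 - 1*(-48) = 3131 + 48 = 3179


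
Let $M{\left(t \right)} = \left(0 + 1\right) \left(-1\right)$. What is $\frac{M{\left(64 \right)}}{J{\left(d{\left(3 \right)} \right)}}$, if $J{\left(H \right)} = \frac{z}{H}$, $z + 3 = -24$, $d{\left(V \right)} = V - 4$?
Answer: $- \frac{1}{27} \approx -0.037037$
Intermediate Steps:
$M{\left(t \right)} = -1$ ($M{\left(t \right)} = 1 \left(-1\right) = -1$)
$d{\left(V \right)} = -4 + V$
$z = -27$ ($z = -3 - 24 = -27$)
$J{\left(H \right)} = - \frac{27}{H}$
$\frac{M{\left(64 \right)}}{J{\left(d{\left(3 \right)} \right)}} = - \frac{1}{\left(-27\right) \frac{1}{-4 + 3}} = - \frac{1}{\left(-27\right) \frac{1}{-1}} = - \frac{1}{\left(-27\right) \left(-1\right)} = - \frac{1}{27}$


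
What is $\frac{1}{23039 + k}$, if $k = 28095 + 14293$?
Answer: $\frac{1}{65427} \approx 1.5284 \cdot 10^{-5}$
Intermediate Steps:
$k = 42388$
$\frac{1}{23039 + k} = \frac{1}{23039 + 42388} = \frac{1}{65427}$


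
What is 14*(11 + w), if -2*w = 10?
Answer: 84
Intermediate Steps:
w = -5 (w = -½*10 = -5)
14*(11 + w) = 14*(11 - 5) = 14*6 = 84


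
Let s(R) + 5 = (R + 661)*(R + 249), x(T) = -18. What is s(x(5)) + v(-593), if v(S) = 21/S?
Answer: 88077083/593 ≈ 1.4853e+5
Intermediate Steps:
s(R) = -5 + (249 + R)*(661 + R) (s(R) = -5 + (R + 661)*(R + 249) = -5 + (661 + R)*(249 + R) = -5 + (249 + R)*(661 + R))
s(x(5)) + v(-593) = (164584 + (-18)**2 + 910*(-18)) + 21/(-593) = (164584 + 324 - 16380) + 21*(-1/593) = 148528 - 21/593 = 88077083/593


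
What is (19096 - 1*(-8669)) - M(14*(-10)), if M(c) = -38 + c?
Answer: 27943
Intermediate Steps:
(19096 - 1*(-8669)) - M(14*(-10)) = (19096 - 1*(-8669)) - (-38 + 14*(-10)) = (19096 + 8669) - (-38 - 140) = 27765 - 1*(-178) = 27765 + 178 = 27943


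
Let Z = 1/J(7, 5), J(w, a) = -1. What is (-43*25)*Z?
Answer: 1075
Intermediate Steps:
Z = -1 (Z = 1/(-1) = -1)
(-43*25)*Z = -43*25*(-1) = -1075*(-1) = 1075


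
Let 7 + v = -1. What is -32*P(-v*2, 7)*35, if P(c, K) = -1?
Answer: 1120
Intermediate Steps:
v = -8 (v = -7 - 1 = -8)
-32*P(-v*2, 7)*35 = -32*(-1)*35 = 32*35 = 1120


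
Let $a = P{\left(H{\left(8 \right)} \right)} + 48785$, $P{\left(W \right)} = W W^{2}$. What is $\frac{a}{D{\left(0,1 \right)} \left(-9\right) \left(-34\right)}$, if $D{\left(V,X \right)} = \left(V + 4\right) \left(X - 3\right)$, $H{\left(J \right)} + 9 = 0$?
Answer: $- \frac{6007}{306} \approx -19.631$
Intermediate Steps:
$H{\left(J \right)} = -9$ ($H{\left(J \right)} = -9 + 0 = -9$)
$D{\left(V,X \right)} = \left(-3 + X\right) \left(4 + V\right)$ ($D{\left(V,X \right)} = \left(4 + V\right) \left(-3 + X\right) = \left(-3 + X\right) \left(4 + V\right)$)
$P{\left(W \right)} = W^{3}$
$a = 48056$ ($a = \left(-9\right)^{3} + 48785 = -729 + 48785 = 48056$)
$\frac{a}{D{\left(0,1 \right)} \left(-9\right) \left(-34\right)} = \frac{48056}{\left(-12 - 0 + 4 \cdot 1 + 0 \cdot 1\right) \left(-9\right) \left(-34\right)} = \frac{48056}{\left(-12 + 0 + 4 + 0\right) \left(-9\right) \left(-34\right)} = \frac{48056}{\left(-8\right) \left(-9\right) \left(-34\right)} = \frac{48056}{72 \left(-34\right)} = \frac{48056}{-2448} = 48056 \left(- \frac{1}{2448}\right) = - \frac{6007}{306}$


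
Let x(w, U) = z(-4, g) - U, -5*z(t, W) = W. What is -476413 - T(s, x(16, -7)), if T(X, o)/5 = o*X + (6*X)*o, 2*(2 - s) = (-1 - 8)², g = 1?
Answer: -467250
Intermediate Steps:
z(t, W) = -W/5
s = -77/2 (s = 2 - (-1 - 8)²/2 = 2 - ½*(-9)² = 2 - ½*81 = 2 - 81/2 = -77/2 ≈ -38.500)
x(w, U) = -⅕ - U (x(w, U) = -⅕*1 - U = -⅕ - U)
T(X, o) = 35*X*o (T(X, o) = 5*(o*X + (6*X)*o) = 5*(X*o + 6*X*o) = 5*(7*X*o) = 35*X*o)
-476413 - T(s, x(16, -7)) = -476413 - 35*(-77)*(-⅕ - 1*(-7))/2 = -476413 - 35*(-77)*(-⅕ + 7)/2 = -476413 - 35*(-77)*34/(2*5) = -476413 - 1*(-9163) = -476413 + 9163 = -467250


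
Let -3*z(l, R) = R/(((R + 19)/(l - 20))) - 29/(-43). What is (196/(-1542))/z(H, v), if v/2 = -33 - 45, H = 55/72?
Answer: -3463908/192846889 ≈ -0.017962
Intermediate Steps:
H = 55/72 (H = 55*(1/72) = 55/72 ≈ 0.76389)
v = -156 (v = 2*(-33 - 45) = 2*(-78) = -156)
z(l, R) = -29/129 - R*(-20 + l)/(3*(19 + R)) (z(l, R) = -(R/(((R + 19)/(l - 20))) - 29/(-43))/3 = -(R/(((19 + R)/(-20 + l))) - 29*(-1/43))/3 = -(R/(((19 + R)/(-20 + l))) + 29/43)/3 = -(R*((-20 + l)/(19 + R)) + 29/43)/3 = -(R*(-20 + l)/(19 + R) + 29/43)/3 = -(29/43 + R*(-20 + l)/(19 + R))/3 = -29/129 - R*(-20 + l)/(3*(19 + R)))
(196/(-1542))/z(H, v) = (196/(-1542))/(((-551 + 831*(-156) - 43*(-156)*55/72)/(129*(19 - 156)))) = (196*(-1/1542))/(((1/129)*(-551 - 129636 + 30745/6)/(-137))) = -98/(771*((1/129)*(-1/137)*(-750377/6))) = -98/(771*750377/106038) = -98/771*106038/750377 = -3463908/192846889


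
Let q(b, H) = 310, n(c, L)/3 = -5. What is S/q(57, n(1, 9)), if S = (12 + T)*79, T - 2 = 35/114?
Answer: 128849/35340 ≈ 3.6460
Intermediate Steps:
n(c, L) = -15 (n(c, L) = 3*(-5) = -15)
T = 263/114 (T = 2 + 35/114 = 263/114 ≈ 2.3070)
S = 128849/114 (S = (12 + 263/114)*79 = (1631/114)*79 = 128849/114 ≈ 1130.3)
S/q(57, n(1, 9)) = (128849/114)/310 = (128849/114)*(1/310) = 128849/35340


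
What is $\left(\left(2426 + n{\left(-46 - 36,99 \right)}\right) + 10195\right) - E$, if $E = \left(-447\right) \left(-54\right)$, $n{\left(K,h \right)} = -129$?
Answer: $-11646$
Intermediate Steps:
$E = 24138$
$\left(\left(2426 + n{\left(-46 - 36,99 \right)}\right) + 10195\right) - E = \left(\left(2426 - 129\right) + 10195\right) - 24138 = \left(2297 + 10195\right) - 24138 = 12492 - 24138 = -11646$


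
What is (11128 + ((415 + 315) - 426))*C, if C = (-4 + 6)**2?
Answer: 45728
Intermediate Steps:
C = 4 (C = 2**2 = 4)
(11128 + ((415 + 315) - 426))*C = (11128 + ((415 + 315) - 426))*4 = (11128 + (730 - 426))*4 = (11128 + 304)*4 = 11432*4 = 45728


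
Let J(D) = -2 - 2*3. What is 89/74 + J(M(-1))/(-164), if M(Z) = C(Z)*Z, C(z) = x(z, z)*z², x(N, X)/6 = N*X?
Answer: 3797/3034 ≈ 1.2515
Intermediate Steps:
x(N, X) = 6*N*X (x(N, X) = 6*(N*X) = 6*N*X)
C(z) = 6*z⁴ (C(z) = (6*z*z)*z² = (6*z²)*z² = 6*z⁴)
M(Z) = 6*Z⁵ (M(Z) = (6*Z⁴)*Z = 6*Z⁵)
J(D) = -8 (J(D) = -2 - 6 = -8)
89/74 + J(M(-1))/(-164) = 89/74 - 8/(-164) = 89*(1/74) - 8*(-1/164) = 89/74 + 2/41 = 3797/3034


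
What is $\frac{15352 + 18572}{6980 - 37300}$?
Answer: $- \frac{8481}{7580} \approx -1.1189$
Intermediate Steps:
$\frac{15352 + 18572}{6980 - 37300} = \frac{33924}{-30320} = 33924 \left(- \frac{1}{30320}\right) = - \frac{8481}{7580}$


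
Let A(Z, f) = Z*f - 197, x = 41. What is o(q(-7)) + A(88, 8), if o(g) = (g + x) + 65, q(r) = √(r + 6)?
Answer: 613 + I ≈ 613.0 + 1.0*I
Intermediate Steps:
q(r) = √(6 + r)
A(Z, f) = -197 + Z*f
o(g) = 106 + g (o(g) = (g + 41) + 65 = (41 + g) + 65 = 106 + g)
o(q(-7)) + A(88, 8) = (106 + √(6 - 7)) + (-197 + 88*8) = (106 + √(-1)) + (-197 + 704) = (106 + I) + 507 = 613 + I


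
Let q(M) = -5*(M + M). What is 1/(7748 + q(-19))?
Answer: 1/7938 ≈ 0.00012598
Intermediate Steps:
q(M) = -10*M
1/(7748 + q(-19)) = 1/(7748 - 10*(-19)) = 1/(7748 + 190) = 1/7938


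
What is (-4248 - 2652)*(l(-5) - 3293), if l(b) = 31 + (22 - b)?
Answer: 22321500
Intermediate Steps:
l(b) = 53 - b
(-4248 - 2652)*(l(-5) - 3293) = (-4248 - 2652)*((53 - 1*(-5)) - 3293) = -6900*((53 + 5) - 3293) = -6900*(58 - 3293) = -6900*(-3235) = 22321500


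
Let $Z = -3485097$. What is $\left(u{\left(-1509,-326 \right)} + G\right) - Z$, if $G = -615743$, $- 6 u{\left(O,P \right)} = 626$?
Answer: $\frac{8607749}{3} \approx 2.8692 \cdot 10^{6}$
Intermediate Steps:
$u{\left(O,P \right)} = - \frac{313}{3}$ ($u{\left(O,P \right)} = \left(- \frac{1}{6}\right) 626 = - \frac{313}{3}$)
$\left(u{\left(-1509,-326 \right)} + G\right) - Z = \left(- \frac{313}{3} - 615743\right) - -3485097 = - \frac{1847542}{3} + 3485097 = \frac{8607749}{3}$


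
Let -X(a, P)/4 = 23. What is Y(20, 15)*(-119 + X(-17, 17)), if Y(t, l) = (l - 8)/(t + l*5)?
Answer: -1477/95 ≈ -15.547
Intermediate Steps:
X(a, P) = -92 (X(a, P) = -4*23 = -92)
Y(t, l) = (-8 + l)/(t + 5*l)
Y(20, 15)*(-119 + X(-17, 17)) = ((-8 + 15)/(20 + 5*15))*(-119 - 92) = (7/(20 + 75))*(-211) = (7/95)*(-211) = -1477/95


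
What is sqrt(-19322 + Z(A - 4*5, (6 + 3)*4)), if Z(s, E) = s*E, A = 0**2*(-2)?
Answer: I*sqrt(20042) ≈ 141.57*I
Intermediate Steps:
A = 0 (A = 0*(-2) = 0)
Z(s, E) = E*s
sqrt(-19322 + Z(A - 4*5, (6 + 3)*4)) = sqrt(-19322 + ((6 + 3)*4)*(0 - 4*5)) = sqrt(-19322 + (9*4)*(0 - 20)) = sqrt(-19322 + 36*(-20)) = sqrt(-19322 - 720) = sqrt(-20042) = I*sqrt(20042)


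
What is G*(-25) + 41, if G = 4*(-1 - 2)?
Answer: 341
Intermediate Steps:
G = -12 (G = 4*(-3) = -12)
G*(-25) + 41 = -12*(-25) + 41 = 300 + 41 = 341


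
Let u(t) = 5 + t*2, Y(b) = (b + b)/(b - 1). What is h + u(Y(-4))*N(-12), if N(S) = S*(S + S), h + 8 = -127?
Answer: 11133/5 ≈ 2226.6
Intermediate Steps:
h = -135 (h = -8 - 127 = -135)
Y(b) = 2*b/(-1 + b) (Y(b) = (2*b)/(-1 + b) = 2*b/(-1 + b))
u(t) = 5 + 2*t
N(S) = 2*S² (N(S) = S*(2*S) = 2*S²)
h + u(Y(-4))*N(-12) = -135 + (5 + 2*(2*(-4)/(-1 - 4)))*(2*(-12)²) = -135 + (5 + 2*(2*(-4)/(-5)))*(2*144) = -135 + (5 + 2*(2*(-4)*(-⅕)))*288 = -135 + (5 + 2*(8/5))*288 = -135 + (5 + 16/5)*288 = -135 + (41/5)*288 = -135 + 11808/5 = 11133/5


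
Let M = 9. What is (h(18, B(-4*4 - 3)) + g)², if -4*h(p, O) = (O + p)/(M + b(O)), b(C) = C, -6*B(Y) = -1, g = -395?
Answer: 7570566081/48400 ≈ 1.5642e+5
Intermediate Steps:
B(Y) = ⅙ (B(Y) = -⅙*(-1) = ⅙)
h(p, O) = -(O + p)/(4*(9 + O))
(h(18, B(-4*4 - 3)) + g)² = ((-1*⅙ - 1*18)/(4*(9 + ⅙)) - 395)² = ((-⅙ - 18)/(4*(55/6)) - 395)² = ((¼)*(6/55)*(-109/6) - 395)² = (-109/220 - 395)² = (-87009/220)² = 7570566081/48400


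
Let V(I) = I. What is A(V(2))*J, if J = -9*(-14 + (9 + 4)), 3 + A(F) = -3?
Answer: -54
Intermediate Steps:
A(F) = -6 (A(F) = -3 - 3 = -6)
J = 9 (J = -9*(-14 + 13) = -9*(-1) = 9)
A(V(2))*J = -6*9 = -54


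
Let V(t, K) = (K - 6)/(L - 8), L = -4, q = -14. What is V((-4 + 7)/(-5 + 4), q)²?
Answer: 25/9 ≈ 2.7778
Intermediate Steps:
V(t, K) = ½ - K/12 (V(t, K) = (K - 6)/(-4 - 8) = (-6 + K)/(-12) = (-6 + K)*(-1/12) = ½ - K/12)
V((-4 + 7)/(-5 + 4), q)² = (½ - 1/12*(-14))² = (½ + 7/6)² = (5/3)² = 25/9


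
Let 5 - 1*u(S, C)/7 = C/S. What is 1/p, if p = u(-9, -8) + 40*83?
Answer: 9/30139 ≈ 0.00029862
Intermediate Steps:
u(S, C) = 35 - 7*C/S
p = 30139/9 (p = (35 - 7*(-8)/(-9)) + 40*83 = (35 - 7*(-8)*(-1/9)) + 3320 = (35 - 56/9) + 3320 = 259/9 + 3320 = 30139/9 ≈ 3348.8)
1/p = 1/(30139/9) = 9/30139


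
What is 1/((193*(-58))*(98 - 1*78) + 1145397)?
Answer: 1/921517 ≈ 1.0852e-6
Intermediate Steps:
1/((193*(-58))*(98 - 1*78) + 1145397) = 1/(-11194*(98 - 78) + 1145397) = 1/(-11194*20 + 1145397) = 1/(-223880 + 1145397) = 1/921517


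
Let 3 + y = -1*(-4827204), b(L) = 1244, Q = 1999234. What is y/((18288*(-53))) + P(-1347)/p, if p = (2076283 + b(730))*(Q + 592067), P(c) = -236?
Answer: -2887469547588399259/579781178274757392 ≈ -4.9803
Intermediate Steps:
y = 4827201 (y = -3 - 1*(-4827204) = -3 + 4827204 = 4827201)
p = 5383497792627 (p = (2076283 + 1244)*(1999234 + 592067) = 2077527*2591301 = 5383497792627)
y/((18288*(-53))) + P(-1347)/p = 4827201/((18288*(-53))) - 236/5383497792627 = 4827201/(-969264) - 236*1/5383497792627 = 4827201*(-1/969264) - 236/5383497792627 = -1609067/323088 - 236/5383497792627 = -2887469547588399259/579781178274757392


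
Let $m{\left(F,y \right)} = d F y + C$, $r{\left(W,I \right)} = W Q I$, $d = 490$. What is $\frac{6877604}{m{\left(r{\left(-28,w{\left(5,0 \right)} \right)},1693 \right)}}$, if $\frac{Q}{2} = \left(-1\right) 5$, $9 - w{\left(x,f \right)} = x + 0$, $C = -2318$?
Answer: $\frac{3438802}{464558041} \approx 0.0074023$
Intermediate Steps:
$w{\left(x,f \right)} = 9 - x$ ($w{\left(x,f \right)} = 9 - \left(x + 0\right) = 9 - x$)
$Q = -10$ ($Q = 2 \left(\left(-1\right) 5\right) = 2 \left(-5\right) = -10$)
$r{\left(W,I \right)} = - 10 I W$ ($r{\left(W,I \right)} = W \left(-10\right) I = - 10 W I = - 10 I W$)
$m{\left(F,y \right)} = -2318 + 490 F y$ ($m{\left(F,y \right)} = 490 F y - 2318 = -2318 + 490 F y$)
$\frac{6877604}{m{\left(r{\left(-28,w{\left(5,0 \right)} \right)},1693 \right)}} = \frac{6877604}{-2318 + 490 \left(\left(-10\right) \left(9 - 5\right) \left(-28\right)\right) 1693} = \frac{6877604}{-2318 + 490 \left(\left(-10\right) 4 \left(-28\right)\right) 1693} = \frac{6877604}{-2318 + 490 \cdot 1120 \cdot 1693} = \frac{6877604}{-2318 + 929118400} = \frac{6877604}{929116082} = 6877604 \cdot \frac{1}{929116082} = \frac{3438802}{464558041}$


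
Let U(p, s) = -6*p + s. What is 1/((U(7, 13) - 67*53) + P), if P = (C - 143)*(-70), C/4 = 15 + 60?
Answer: -1/14570 ≈ -6.8634e-5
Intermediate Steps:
C = 300 (C = 4*(15 + 60) = 4*75 = 300)
U(p, s) = s - 6*p
P = -10990 (P = (300 - 143)*(-70) = 157*(-70) = -10990)
1/((U(7, 13) - 67*53) + P) = 1/(((13 - 6*7) - 67*53) - 10990) = 1/(((13 - 42) - 3551) - 10990) = 1/((-29 - 3551) - 10990) = 1/(-3580 - 10990) = 1/(-14570) = -1/14570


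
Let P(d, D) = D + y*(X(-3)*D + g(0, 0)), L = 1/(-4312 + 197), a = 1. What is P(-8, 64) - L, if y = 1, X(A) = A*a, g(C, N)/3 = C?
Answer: -526719/4115 ≈ -128.00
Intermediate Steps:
g(C, N) = 3*C
X(A) = A (X(A) = A*1 = A)
L = -1/4115 (L = 1/(-4115) = -1/4115 ≈ -0.00024301)
P(d, D) = -2*D (P(d, D) = D + 1*(-3*D + 3*0) = D + 1*(-3*D + 0) = D + 1*(-3*D) = D - 3*D = -2*D)
P(-8, 64) - L = -2*64 - 1*(-1/4115) = -128 + 1/4115 = -526719/4115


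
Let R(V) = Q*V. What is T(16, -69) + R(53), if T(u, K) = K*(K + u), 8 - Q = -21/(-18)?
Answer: 24115/6 ≈ 4019.2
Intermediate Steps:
Q = 41/6 (Q = 8 - (-21)/(-18) = 8 - (-21)*(-1)/18 = 8 - 1*7/6 = 8 - 7/6 = 41/6 ≈ 6.8333)
R(V) = 41*V/6
T(16, -69) + R(53) = -69*(-69 + 16) + (41/6)*53 = -69*(-53) + 2173/6 = 3657 + 2173/6 = 24115/6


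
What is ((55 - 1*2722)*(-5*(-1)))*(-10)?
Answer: 133350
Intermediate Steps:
((55 - 1*2722)*(-5*(-1)))*(-10) = ((55 - 2722)*5)*(-10) = -2667*5*(-10) = -13335*(-10) = 133350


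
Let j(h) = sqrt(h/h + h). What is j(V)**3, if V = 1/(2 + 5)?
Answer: 16*sqrt(14)/49 ≈ 1.2218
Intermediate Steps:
V = 1/7 ≈ 0.14286
j(h) = sqrt(1 + h)
j(V)**3 = (sqrt(1 + 1/7))**3 = (sqrt(8/7))**3 = (2*sqrt(14)/7)**3 = 16*sqrt(14)/49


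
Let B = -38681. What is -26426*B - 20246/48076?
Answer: 24571261529905/24038 ≈ 1.0222e+9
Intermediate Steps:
-26426*B - 20246/48076 = -26426/(1/(-38681)) - 20246/48076 = -26426/(-1/38681) - 20246*1/48076 = -26426*(-38681) - 10123/24038 = 1022184106 - 10123/24038 = 24571261529905/24038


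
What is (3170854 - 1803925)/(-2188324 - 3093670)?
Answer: -1366929/5281994 ≈ -0.25879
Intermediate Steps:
(3170854 - 1803925)/(-2188324 - 3093670) = 1366929/(-5281994) = 1366929*(-1/5281994) = -1366929/5281994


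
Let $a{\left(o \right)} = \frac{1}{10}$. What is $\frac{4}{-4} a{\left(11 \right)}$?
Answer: $- \frac{1}{10} \approx -0.1$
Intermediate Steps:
$a{\left(o \right)} = \frac{1}{10}$
$\frac{4}{-4} a{\left(11 \right)} = \frac{4}{-4} \cdot \frac{1}{10} = 4 \left(- \frac{1}{4}\right) \frac{1}{10} = \left(-1\right) \frac{1}{10} = - \frac{1}{10}$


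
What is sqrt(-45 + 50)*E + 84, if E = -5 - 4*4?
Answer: 84 - 21*sqrt(5) ≈ 37.043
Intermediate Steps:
E = -21 (E = -5 - 16 = -21)
sqrt(-45 + 50)*E + 84 = sqrt(-45 + 50)*(-21) + 84 = sqrt(5)*(-21) + 84 = -21*sqrt(5) + 84 = 84 - 21*sqrt(5)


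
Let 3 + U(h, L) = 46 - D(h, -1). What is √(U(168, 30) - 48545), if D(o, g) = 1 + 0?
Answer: 13*I*√287 ≈ 220.23*I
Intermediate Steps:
D(o, g) = 1
U(h, L) = 42 (U(h, L) = -3 + (46 - 1*1) = -3 + (46 - 1) = -3 + 45 = 42)
√(U(168, 30) - 48545) = √(42 - 48545) = √(-48503) = 13*I*√287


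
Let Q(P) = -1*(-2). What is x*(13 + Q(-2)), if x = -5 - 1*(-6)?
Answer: 15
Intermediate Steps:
x = 1 (x = -5 + 6 = 1)
Q(P) = 2
x*(13 + Q(-2)) = 1*(13 + 2) = 1*15 = 15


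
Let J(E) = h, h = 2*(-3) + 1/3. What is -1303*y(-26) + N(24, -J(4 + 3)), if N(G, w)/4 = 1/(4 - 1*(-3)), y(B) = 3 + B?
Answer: 209787/7 ≈ 29970.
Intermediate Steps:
h = -17/3 (h = -6 + 1*(1/3) = -6 + 1/3 = -17/3 ≈ -5.6667)
J(E) = -17/3
N(G, w) = 4/7 (N(G, w) = 4/(4 - 1*(-3)) = 4/(4 + 3) = 4/7)
-1303*y(-26) + N(24, -J(4 + 3)) = -1303*(3 - 26) + 4/7 = -1303*(-23) + 4/7 = 29969 + 4/7 = 209787/7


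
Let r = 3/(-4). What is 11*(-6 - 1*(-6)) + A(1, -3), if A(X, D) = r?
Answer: -3/4 ≈ -0.75000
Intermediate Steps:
r = -3/4 (r = 3*(-1/4) = -3/4 ≈ -0.75000)
A(X, D) = -3/4
11*(-6 - 1*(-6)) + A(1, -3) = 11*(-6 - 1*(-6)) - 3/4 = 11*(-6 + 6) - 3/4 = 11*0 - 3/4 = 0 - 3/4 = -3/4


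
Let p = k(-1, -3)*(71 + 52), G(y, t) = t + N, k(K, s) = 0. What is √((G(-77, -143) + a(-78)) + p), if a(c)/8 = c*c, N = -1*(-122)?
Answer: √48651 ≈ 220.57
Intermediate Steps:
N = 122
G(y, t) = 122 + t (G(y, t) = t + 122 = 122 + t)
a(c) = 8*c² (a(c) = 8*(c*c) = 8*c²)
p = 0 (p = 0*(71 + 52) = 0*123 = 0)
√((G(-77, -143) + a(-78)) + p) = √(((122 - 143) + 8*(-78)²) + 0) = √((-21 + 8*6084) + 0) = √((-21 + 48672) + 0) = √(48651 + 0) = √48651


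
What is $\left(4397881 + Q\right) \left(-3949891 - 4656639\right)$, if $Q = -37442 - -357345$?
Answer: $-40603749529520$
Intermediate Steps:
$Q = 319903$ ($Q = -37442 + 357345 = 319903$)
$\left(4397881 + Q\right) \left(-3949891 - 4656639\right) = \left(4397881 + 319903\right) \left(-3949891 - 4656639\right) = 4717784 \left(-8606530\right) = -40603749529520$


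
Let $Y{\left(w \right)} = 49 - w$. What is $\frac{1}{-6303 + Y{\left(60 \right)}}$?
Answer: $- \frac{1}{6314} \approx -0.00015838$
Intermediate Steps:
$\frac{1}{-6303 + Y{\left(60 \right)}} = \frac{1}{-6303 + \left(49 - 60\right)} = \frac{1}{-6303 - 11} = \frac{1}{-6314} = - \frac{1}{6314}$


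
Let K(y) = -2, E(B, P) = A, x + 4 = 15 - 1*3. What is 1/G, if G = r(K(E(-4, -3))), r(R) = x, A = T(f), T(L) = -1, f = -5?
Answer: ⅛ ≈ 0.12500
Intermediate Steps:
A = -1
x = 8 (x = -4 + (15 - 1*3) = -4 + (15 - 3) = -4 + 12 = 8)
E(B, P) = -1
r(R) = 8
G = 8
1/G = 1/8 = ⅛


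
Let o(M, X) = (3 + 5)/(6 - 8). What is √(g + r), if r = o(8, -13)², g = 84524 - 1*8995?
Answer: √75545 ≈ 274.85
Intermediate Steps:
g = 75529 (g = 84524 - 8995 = 75529)
o(M, X) = -4 (o(M, X) = 8/(-2) = 8*(-½) = -4)
r = 16 (r = (-4)² = 16)
√(g + r) = √(75529 + 16) = √75545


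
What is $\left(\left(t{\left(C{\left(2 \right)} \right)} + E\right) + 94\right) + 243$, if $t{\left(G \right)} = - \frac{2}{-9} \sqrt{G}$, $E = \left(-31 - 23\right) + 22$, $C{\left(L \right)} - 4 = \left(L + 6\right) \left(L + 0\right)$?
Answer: $305 + \frac{4 \sqrt{5}}{9} \approx 305.99$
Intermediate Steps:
$C{\left(L \right)} = 4 + L \left(6 + L\right)$ ($C{\left(L \right)} = 4 + \left(L + 6\right) \left(L + 0\right) = 4 + \left(6 + L\right) L = 4 + L \left(6 + L\right)$)
$E = -32$ ($E = -54 + 22 = -32$)
$t{\left(G \right)} = \frac{2 \sqrt{G}}{9}$ ($t{\left(G \right)} = \left(-2\right) \left(- \frac{1}{9}\right) \sqrt{G} = \frac{2 \sqrt{G}}{9}$)
$\left(\left(t{\left(C{\left(2 \right)} \right)} + E\right) + 94\right) + 243 = \left(\left(\frac{2 \sqrt{4 + 2^{2} + 6 \cdot 2}}{9} - 32\right) + 94\right) + 243 = \left(\left(\frac{2 \sqrt{4 + 4 + 12}}{9} - 32\right) + 94\right) + 243 = \left(\left(\frac{2 \sqrt{20}}{9} - 32\right) + 94\right) + 243 = \left(\left(\frac{2 \cdot 2 \sqrt{5}}{9} - 32\right) + 94\right) + 243 = \left(\left(\frac{4 \sqrt{5}}{9} - 32\right) + 94\right) + 243 = \left(\left(-32 + \frac{4 \sqrt{5}}{9}\right) + 94\right) + 243 = \left(62 + \frac{4 \sqrt{5}}{9}\right) + 243 = 305 + \frac{4 \sqrt{5}}{9}$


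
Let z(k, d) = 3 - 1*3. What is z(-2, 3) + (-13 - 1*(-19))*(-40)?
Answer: -240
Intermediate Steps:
z(k, d) = 0 (z(k, d) = 3 - 3 = 0)
z(-2, 3) + (-13 - 1*(-19))*(-40) = 0 + (-13 - 1*(-19))*(-40) = 0 + (-13 + 19)*(-40) = 0 + 6*(-40) = 0 - 240 = -240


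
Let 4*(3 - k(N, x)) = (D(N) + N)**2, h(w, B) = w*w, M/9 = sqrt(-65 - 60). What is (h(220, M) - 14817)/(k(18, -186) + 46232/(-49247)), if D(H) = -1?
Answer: -6615448004/13826347 ≈ -478.47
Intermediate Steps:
M = 45*I*sqrt(5) (M = 9*sqrt(-65 - 60) = 9*sqrt(-125) = 9*(5*I*sqrt(5)) = 45*I*sqrt(5) ≈ 100.62*I)
h(w, B) = w**2
k(N, x) = 3 - (-1 + N)**2/4
(h(220, M) - 14817)/(k(18, -186) + 46232/(-49247)) = (220**2 - 14817)/((3 - (-1 + 18)**2/4) + 46232/(-49247)) = (48400 - 14817)/((3 - 1/4*17**2) + 46232*(-1/49247)) = 33583/((3 - 1/4*289) - 46232/49247) = 33583/((3 - 289/4) - 46232/49247) = 33583/(-277/4 - 46232/49247) = 33583/(-13826347/196988) = 33583*(-196988/13826347) = -6615448004/13826347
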